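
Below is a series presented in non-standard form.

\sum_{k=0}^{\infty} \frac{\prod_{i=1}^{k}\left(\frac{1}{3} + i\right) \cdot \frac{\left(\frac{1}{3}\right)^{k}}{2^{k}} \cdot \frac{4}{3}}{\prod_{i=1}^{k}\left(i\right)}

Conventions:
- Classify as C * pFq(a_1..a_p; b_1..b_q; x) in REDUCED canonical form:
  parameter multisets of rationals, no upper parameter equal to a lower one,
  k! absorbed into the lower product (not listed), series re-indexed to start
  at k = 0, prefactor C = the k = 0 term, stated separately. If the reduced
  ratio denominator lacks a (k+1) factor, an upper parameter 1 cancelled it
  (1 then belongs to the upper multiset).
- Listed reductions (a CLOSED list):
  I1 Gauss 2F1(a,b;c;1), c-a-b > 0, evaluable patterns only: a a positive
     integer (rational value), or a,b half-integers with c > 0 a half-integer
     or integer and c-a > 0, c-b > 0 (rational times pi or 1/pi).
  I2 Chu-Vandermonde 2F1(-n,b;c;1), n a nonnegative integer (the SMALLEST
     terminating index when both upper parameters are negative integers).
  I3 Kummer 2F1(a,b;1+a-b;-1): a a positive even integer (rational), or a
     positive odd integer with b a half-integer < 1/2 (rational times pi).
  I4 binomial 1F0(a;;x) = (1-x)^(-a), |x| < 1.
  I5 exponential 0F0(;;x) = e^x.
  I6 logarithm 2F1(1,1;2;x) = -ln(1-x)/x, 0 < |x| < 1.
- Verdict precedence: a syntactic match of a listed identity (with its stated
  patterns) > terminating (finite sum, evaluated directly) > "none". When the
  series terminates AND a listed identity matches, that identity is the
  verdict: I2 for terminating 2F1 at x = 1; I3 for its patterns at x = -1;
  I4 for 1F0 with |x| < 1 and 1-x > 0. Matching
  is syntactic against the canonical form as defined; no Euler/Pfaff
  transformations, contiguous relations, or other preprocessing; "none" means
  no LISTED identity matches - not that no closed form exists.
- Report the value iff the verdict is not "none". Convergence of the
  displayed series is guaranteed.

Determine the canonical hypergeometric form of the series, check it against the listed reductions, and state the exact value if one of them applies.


Classification (C = \frac{4}{3}): 1F0 with upper {\frac{4}{3}}, lower {-}, argument x = \frac{1}{6}. Verdict: binomial (I4) fires (the 1F0 binomial series: exponent -4/3, x = \frac{1}{6}). Sum: \frac{4}{3} \cdot \left(\frac{5}{6}\right)^{-\frac{4}{3}}.

Key observation: t_0 = \frac{4}{3} here, and the two k-th powers (C = 4/3, x = 1/6) combine into one argument.
Term ratio: r(k) = \frac{1}{6} * (k+\frac{4}{3}) / [(k+1)] - rational; roots negated = parameters, x = \frac{1}{6}, C = \frac{4}{3}.


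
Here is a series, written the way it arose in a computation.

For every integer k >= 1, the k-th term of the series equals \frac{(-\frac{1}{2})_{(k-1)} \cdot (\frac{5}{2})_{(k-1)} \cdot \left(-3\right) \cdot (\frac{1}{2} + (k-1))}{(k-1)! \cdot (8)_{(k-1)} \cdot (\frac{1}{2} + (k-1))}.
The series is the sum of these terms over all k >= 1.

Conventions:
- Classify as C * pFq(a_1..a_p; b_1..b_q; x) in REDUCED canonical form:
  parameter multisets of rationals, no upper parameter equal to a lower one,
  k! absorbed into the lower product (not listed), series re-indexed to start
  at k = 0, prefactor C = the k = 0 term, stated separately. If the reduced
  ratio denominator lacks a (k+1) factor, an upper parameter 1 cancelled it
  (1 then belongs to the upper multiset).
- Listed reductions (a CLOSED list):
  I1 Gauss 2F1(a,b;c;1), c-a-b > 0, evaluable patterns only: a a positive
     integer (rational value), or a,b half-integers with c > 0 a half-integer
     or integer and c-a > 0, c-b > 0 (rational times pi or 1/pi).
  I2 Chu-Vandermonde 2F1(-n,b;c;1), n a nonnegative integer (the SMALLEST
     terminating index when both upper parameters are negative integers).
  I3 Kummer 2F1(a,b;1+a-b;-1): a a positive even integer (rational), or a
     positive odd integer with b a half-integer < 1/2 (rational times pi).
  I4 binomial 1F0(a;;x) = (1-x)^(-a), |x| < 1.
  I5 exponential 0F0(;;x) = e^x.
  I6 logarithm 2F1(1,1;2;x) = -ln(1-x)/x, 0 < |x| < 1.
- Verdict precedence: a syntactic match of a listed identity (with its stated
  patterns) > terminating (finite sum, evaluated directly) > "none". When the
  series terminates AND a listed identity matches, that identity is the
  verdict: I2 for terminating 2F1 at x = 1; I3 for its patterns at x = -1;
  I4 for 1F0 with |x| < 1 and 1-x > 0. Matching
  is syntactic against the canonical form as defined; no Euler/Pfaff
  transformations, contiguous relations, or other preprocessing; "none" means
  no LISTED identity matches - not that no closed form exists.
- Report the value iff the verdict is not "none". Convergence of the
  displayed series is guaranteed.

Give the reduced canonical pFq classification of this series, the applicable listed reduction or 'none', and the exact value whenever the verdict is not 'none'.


First insight: with t_0 = -3, striking the common factor k + 1/2 reduces the term (prefactor -3).
Consecutive-term ratio: r(k) = 1 * (k-\frac{1}{2}) (k+\frac{5}{2}) / [(k+8) (k+1)] - rational in k. x = 1; t_0 = -3; negate the roots.

Classification (C = -3): 2F1 with upper {-\frac{1}{2}, \frac{5}{2}}, lower {8}, argument x = 1. Verdict: the half-integer Gauss pattern (I1) applies (x = 1; upper {-\frac{1}{2}, \frac{5}{2}} half-integers, c = 8 in the evaluable pattern). Its exact value is \left(-\frac{1048576}{135135}\right) / \pi.


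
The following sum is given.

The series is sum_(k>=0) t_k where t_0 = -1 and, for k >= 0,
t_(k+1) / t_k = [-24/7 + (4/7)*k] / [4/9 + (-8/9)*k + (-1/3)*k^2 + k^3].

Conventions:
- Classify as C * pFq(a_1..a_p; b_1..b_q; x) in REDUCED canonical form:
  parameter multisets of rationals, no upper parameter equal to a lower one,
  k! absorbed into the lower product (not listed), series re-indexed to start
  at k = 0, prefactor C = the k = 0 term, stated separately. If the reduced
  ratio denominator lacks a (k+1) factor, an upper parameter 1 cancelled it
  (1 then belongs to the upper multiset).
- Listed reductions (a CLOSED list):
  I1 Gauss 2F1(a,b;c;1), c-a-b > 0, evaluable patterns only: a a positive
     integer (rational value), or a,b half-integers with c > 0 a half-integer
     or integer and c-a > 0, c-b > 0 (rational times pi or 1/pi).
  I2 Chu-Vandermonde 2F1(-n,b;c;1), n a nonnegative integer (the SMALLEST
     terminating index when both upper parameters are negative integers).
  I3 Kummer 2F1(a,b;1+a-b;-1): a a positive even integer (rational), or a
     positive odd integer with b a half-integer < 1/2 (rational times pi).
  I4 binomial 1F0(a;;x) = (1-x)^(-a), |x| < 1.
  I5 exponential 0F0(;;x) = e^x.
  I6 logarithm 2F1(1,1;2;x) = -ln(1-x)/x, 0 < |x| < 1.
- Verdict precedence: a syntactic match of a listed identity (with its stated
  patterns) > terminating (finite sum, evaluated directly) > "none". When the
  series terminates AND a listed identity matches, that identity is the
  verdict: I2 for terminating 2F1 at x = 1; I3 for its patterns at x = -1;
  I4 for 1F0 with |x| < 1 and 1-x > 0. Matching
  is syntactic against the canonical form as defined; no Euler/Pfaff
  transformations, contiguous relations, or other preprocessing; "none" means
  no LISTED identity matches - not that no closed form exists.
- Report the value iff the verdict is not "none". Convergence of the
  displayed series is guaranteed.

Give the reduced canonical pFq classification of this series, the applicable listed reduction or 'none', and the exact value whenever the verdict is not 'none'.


Reduced: x = 4/7, 1F2, upper = {-6}, lower = {-2/3, -2/3}, C = -1. Verdict: terminating - no listed pattern fits, but -6 in the upper list cuts the series at k = 6; direct evaluation. Sum: -1296720532123/24356284225.

Structural cue: x = (4/7) and factor the ratio over Q (C = -1, x = 4/7): negated roots = parameters.
Consecutive-term ratio: r(k) = (4/7) * (k-6) / [(k-2/3) (k-2/3) (k+1)] - poly over poly, x = (4/7) from leading terms; C = -1 at k = 0.


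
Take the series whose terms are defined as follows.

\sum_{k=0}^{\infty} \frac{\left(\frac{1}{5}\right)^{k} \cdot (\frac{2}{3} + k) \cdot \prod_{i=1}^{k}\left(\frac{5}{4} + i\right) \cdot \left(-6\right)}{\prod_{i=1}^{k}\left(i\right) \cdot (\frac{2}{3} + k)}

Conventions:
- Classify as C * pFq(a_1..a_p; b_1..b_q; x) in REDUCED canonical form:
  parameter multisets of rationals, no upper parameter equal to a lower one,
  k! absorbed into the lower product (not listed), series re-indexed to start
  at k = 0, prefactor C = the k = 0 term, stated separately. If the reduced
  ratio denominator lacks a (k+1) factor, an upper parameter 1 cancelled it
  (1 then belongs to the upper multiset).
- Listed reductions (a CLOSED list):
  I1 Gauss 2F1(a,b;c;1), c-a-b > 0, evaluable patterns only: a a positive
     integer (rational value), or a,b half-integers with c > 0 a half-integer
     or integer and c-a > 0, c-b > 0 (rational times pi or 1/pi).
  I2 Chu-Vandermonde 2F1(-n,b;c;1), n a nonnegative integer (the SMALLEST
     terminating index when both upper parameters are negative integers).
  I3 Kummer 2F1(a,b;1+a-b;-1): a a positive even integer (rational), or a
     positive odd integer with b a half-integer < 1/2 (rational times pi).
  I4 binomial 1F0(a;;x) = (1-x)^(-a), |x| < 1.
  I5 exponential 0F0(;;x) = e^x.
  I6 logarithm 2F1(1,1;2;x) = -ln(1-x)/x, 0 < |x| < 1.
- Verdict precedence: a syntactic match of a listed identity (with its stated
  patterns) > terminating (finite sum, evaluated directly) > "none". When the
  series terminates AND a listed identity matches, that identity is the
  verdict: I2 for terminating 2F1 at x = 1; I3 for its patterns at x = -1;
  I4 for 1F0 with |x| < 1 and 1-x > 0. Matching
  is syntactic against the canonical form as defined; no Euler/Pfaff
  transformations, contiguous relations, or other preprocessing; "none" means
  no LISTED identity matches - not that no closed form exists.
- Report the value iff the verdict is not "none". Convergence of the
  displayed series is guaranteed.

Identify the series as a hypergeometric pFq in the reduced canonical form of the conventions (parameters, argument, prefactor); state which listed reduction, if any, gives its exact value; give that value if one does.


Prefactor -6, argument \frac{1}{5}: 1F0 with upper {\frac{9}{4}} over lower {-}. Verdict: the binomial series (I4) fires (the 1F0 binomial series: exponent -9/4, x = \frac{1}{5}). Sum: \left(-6\right) \cdot \left(\frac{4}{5}\right)^{-\frac{9}{4}}.

Structural cue: from the first term -6: striking the common factor k + 2/3 reduces the term (C = -6).
Consecutive-term ratio: r(k) = \frac{1}{5} * (k+\frac{9}{4}) / [(k+1)] - rational; roots negated = parameters, x = \frac{1}{5}, C = -6.


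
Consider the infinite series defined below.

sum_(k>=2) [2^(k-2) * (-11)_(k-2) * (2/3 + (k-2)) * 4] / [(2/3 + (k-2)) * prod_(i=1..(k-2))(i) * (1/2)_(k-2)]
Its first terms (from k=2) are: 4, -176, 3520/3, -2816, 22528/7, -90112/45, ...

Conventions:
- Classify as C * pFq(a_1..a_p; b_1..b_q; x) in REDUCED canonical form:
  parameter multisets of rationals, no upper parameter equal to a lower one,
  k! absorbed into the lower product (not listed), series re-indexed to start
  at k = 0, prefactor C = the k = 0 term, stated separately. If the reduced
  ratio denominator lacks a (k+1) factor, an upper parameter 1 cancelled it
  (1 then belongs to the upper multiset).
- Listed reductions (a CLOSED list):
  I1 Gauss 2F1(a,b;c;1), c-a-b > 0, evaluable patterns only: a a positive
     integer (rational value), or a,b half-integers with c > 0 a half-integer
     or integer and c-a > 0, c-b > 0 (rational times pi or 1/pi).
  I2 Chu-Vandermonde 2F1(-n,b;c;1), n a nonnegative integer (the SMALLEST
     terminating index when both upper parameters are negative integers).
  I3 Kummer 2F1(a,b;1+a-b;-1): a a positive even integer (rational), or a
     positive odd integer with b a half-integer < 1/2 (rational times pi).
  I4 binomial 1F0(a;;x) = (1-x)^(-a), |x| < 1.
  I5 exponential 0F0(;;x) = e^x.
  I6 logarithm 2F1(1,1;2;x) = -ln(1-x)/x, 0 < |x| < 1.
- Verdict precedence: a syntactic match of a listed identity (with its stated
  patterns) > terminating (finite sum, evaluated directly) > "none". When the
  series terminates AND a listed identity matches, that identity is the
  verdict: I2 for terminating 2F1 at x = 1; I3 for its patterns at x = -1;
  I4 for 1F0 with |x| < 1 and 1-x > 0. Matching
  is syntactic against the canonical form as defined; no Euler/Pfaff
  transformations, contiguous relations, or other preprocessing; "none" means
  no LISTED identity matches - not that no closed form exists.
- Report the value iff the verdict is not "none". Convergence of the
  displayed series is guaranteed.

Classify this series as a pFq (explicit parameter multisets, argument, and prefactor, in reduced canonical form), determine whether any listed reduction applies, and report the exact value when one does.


Structural cue: t_0 being 4, the factor k + 2/3 cancels (top and bottom), leaving prefactor 4.
Step ratio: r(k) = 2 * (k-11) / [(k+1/2) (k+1)] - rational in k, leading ratio 2; with t_0 = 4, classification follows.

Reduced: x = 2, 1F1, upper = {-11}, lower = {1/2}, C = 4. Verdict: terminating at k = 11: the factor (-11)_k kills every later term; summing the 12 survivors is exact. Hence: -151200565972/13749310575.


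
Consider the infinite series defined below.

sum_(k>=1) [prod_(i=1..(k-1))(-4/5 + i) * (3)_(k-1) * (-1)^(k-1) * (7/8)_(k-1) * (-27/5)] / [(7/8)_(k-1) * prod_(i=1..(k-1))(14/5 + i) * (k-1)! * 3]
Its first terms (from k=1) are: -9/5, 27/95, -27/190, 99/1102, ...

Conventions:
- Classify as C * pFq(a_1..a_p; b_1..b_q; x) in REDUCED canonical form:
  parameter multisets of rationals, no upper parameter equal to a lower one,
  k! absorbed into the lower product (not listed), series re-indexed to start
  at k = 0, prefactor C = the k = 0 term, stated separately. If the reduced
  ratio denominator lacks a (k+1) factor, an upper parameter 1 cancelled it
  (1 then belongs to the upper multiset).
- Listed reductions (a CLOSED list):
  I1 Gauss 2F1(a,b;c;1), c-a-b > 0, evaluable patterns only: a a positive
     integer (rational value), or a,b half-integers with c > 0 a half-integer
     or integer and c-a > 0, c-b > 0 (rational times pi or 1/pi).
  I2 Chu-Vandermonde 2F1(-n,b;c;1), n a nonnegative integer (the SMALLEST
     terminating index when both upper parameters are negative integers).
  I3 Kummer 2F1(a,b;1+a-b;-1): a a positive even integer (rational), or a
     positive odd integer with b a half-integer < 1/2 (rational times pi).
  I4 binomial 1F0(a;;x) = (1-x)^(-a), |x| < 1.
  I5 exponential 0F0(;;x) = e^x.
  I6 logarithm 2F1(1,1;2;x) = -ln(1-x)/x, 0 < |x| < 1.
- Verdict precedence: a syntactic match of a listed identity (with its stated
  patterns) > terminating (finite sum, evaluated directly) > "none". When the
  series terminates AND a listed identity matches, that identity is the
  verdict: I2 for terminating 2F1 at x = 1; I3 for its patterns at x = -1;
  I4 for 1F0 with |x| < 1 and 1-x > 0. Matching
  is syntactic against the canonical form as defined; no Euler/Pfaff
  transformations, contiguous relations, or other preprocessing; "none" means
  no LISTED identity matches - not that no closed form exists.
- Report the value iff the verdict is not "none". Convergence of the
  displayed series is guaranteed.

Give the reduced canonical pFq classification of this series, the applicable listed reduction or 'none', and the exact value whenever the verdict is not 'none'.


This is -9/5 * 2F1(1/5, 3; 19/5; -1) in reduced canonical form. Verdict: no listed reduction: x = -1 and upper {1/5, 3} fail every I1-I6 pattern.

Structural cue: with t_0 = -9/5, the lower running product (C = -9/5, x = -1) is a rising factorial.
Term ratio: r(k) = (-1) * (k+1/5) (k+3) / [(k+19/5) (k+1)] - poly over poly, x = (-1) from leading terms; C = -9/5 at k = 0.


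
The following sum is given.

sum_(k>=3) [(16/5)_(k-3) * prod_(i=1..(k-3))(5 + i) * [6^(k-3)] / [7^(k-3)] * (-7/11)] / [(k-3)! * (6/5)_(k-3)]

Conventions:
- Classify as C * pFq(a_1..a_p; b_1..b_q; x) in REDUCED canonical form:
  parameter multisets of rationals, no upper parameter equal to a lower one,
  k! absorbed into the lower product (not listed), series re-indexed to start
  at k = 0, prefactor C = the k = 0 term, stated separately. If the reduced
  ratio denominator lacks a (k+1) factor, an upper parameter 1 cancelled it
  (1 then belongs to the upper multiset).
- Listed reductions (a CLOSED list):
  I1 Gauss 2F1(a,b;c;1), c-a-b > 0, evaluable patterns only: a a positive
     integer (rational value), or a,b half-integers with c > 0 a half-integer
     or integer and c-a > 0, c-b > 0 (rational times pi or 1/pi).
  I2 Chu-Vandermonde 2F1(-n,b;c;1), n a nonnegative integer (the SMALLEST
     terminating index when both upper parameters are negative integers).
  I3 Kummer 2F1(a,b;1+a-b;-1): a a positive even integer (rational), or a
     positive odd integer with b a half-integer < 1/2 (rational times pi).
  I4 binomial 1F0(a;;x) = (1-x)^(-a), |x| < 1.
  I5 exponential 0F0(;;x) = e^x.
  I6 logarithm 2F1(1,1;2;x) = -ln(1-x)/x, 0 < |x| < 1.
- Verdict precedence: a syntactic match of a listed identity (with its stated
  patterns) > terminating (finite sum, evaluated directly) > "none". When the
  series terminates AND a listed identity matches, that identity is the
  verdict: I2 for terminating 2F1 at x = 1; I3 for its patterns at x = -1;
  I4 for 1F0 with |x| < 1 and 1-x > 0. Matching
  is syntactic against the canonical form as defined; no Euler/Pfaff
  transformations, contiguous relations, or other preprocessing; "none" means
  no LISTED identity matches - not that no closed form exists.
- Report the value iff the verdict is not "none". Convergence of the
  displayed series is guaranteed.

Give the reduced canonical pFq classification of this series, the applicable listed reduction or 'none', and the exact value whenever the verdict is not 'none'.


Key step: t_0 = -7/11 here, and the running product (C = -7/11, x = 6/7) telescopes to a rising factorial.
Consecutive-term ratio: r(k) = (6/7) * (k+16/5) (k+6) / [(k+6/5) (k+1)] - rational in k. x = (6/7); t_0 = -7/11; negate the roots.

Reduced: x = 6/7, 2F1, upper = {16/5, 6}, lower = {6/5}, C = -7/11. Verdict: none - at argument 6/7 the multisets {16/5, 6} ; {6/5} match no listed identity.


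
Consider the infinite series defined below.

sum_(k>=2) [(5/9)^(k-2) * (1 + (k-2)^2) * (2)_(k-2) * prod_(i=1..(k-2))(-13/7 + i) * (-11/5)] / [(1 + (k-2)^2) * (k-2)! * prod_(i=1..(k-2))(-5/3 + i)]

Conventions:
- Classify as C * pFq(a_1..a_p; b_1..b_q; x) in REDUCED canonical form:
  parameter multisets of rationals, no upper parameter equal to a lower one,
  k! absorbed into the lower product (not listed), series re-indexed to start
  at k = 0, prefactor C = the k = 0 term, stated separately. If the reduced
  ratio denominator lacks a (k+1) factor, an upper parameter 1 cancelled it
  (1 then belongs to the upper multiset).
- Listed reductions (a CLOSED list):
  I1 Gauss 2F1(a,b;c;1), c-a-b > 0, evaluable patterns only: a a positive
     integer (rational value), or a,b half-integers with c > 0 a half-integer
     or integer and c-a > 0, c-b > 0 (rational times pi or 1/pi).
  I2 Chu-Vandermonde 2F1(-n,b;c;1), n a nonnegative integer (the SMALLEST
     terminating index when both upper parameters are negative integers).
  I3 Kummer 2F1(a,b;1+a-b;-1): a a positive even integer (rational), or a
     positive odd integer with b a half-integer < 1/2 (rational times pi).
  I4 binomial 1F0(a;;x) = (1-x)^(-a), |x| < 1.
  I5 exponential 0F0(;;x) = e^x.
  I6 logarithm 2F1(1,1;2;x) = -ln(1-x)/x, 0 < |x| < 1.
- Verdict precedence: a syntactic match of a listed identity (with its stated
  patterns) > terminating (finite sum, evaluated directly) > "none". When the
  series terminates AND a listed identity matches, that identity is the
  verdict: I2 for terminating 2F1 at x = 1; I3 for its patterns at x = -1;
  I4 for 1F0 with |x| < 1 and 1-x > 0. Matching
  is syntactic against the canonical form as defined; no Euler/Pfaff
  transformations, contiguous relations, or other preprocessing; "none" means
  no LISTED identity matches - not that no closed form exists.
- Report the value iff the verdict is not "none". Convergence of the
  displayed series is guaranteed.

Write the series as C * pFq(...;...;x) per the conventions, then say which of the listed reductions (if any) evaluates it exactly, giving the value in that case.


Classification (C = -11/5): 2F1 with upper {-6/7, 2}, lower {-2/3}, argument x = 5/9. Verdict: none. Every listed pattern misses the 2F1 form at 5/9, upper {-6/7, 2}.

First insight: t_0 = -11/5 here, and the lower running product (C = -11/5) is a rising factorial.
Term ratio: r(k) = (5/9) * (k-6/7) (k+2) / [(k-2/3) (k+1)] ; factor over Q: parameters, x = (5/9), and C = -11/5.


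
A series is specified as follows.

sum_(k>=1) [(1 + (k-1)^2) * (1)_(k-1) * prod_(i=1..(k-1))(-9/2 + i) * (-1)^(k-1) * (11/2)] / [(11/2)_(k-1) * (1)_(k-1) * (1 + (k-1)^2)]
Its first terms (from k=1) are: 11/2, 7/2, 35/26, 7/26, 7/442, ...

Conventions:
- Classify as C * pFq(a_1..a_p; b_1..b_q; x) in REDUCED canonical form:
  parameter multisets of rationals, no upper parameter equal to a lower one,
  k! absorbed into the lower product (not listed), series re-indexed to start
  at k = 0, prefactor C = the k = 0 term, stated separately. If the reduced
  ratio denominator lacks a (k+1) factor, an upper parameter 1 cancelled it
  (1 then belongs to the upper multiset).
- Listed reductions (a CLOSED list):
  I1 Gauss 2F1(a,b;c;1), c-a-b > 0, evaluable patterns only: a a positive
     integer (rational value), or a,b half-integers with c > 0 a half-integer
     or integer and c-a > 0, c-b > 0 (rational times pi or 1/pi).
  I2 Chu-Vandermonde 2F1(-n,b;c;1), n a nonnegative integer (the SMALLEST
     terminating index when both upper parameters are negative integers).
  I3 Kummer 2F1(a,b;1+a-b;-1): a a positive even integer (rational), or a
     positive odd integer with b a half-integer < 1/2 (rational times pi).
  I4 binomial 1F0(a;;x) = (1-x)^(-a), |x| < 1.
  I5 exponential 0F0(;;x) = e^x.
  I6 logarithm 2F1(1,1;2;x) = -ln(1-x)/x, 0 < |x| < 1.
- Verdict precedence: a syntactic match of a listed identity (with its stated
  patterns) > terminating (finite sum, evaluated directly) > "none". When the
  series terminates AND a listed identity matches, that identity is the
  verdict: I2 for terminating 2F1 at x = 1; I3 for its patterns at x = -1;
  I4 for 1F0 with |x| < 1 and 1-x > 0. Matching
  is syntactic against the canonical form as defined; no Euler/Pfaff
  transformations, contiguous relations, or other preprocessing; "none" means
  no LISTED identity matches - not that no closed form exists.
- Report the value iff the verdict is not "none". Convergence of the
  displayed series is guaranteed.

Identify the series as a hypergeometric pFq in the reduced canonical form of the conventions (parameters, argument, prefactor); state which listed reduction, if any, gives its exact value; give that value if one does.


x = -1 here; the reduced form reads 2F1, upper {-7/2, 1}, lower {11/2}, C = 11/2. Verdict: Kummer (I3) applies (x = -1; c = 11/2 equals 1+a-b for upper {-7/2, 1}: listed pattern). Sum: (3465/1024) * pi.

Structural cue: from the first term 11/2: the factor k^2 + 1 cancels (top and bottom), leaving C = 11/2, x = -1.
Consecutive-term ratio: r(k) = (-1) * (k-7/2) (k+1) / [(k+11/2) (k+1)] - poly over poly, x = (-1) from leading terms; C = 11/2 at k = 0.


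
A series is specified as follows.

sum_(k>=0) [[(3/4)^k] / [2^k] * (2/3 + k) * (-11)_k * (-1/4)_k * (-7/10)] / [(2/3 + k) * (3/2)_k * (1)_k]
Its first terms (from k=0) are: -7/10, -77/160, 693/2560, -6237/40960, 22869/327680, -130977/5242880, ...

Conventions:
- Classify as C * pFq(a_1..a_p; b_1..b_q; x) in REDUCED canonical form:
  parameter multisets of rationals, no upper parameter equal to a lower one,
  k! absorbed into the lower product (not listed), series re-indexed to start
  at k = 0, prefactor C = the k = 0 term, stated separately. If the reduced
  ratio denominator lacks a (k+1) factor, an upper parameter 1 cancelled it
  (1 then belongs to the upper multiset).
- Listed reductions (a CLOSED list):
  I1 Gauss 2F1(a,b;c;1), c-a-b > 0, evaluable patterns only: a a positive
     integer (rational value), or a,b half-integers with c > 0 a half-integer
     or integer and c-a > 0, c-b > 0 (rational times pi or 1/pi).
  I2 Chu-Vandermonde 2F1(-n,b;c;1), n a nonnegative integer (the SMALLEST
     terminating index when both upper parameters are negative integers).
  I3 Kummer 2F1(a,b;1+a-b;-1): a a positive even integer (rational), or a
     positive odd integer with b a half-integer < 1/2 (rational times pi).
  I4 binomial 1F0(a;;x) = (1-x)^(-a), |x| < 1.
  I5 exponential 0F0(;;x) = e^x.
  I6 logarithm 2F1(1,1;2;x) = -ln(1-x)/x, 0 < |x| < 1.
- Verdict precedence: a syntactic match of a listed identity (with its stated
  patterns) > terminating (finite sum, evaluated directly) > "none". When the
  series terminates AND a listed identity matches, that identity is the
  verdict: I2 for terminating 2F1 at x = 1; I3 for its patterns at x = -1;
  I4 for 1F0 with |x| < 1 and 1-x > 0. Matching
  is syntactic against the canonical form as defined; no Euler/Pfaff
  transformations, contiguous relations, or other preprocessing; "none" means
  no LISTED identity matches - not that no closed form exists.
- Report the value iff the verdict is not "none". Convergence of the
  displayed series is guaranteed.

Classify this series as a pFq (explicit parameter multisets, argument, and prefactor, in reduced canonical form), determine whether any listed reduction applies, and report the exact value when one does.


Classification (C = -7/10): 2F1 with upper {-11, -1/4}, lower {3/2}, argument x = 3/8. Verdict: terminating - upper parameter -11 makes this a finite sum (last index 11), evaluated exactly. Sum: -39360019207716837/38878731158159360.

Key step: from the first term -7/10: the two k-th powers (prefactor -7/10) combine into one argument.
Step ratio: r(k) = (3/8) * (k-11) (k-1/4) / [(k+3/2) (k+1)] - poly over poly, x = (3/8) from leading terms; C = -7/10 at k = 0.


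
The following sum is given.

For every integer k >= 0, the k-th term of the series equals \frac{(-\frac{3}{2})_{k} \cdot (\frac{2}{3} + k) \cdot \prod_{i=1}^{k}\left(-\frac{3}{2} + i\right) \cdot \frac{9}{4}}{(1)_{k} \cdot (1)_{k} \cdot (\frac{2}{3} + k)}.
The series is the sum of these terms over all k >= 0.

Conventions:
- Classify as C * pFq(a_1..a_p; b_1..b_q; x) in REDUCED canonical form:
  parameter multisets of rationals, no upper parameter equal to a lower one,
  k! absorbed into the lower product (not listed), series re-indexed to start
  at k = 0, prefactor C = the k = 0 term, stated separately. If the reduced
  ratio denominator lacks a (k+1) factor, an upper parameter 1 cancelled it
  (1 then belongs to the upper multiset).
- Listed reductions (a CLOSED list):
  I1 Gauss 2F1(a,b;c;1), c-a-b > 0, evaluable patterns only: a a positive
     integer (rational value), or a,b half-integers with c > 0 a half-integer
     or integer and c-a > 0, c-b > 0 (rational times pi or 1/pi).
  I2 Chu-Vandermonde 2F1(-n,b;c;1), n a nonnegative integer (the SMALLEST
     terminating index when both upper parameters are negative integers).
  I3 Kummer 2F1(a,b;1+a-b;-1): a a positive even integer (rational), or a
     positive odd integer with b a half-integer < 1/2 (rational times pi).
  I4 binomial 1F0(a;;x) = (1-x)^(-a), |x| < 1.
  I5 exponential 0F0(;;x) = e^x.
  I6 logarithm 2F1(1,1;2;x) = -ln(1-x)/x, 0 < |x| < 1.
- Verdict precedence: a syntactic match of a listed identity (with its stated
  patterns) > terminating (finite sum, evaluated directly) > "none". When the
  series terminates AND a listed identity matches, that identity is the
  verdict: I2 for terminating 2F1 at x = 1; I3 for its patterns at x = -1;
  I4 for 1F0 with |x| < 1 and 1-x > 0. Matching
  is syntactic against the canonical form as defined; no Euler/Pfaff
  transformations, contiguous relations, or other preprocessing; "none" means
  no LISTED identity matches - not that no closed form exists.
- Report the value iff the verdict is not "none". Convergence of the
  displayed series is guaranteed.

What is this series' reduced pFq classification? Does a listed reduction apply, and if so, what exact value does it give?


Structural cue: with t_0 = \frac{9}{4}, the factor k + 2/3 cancels (top and bottom), leaving prefactor 9/4.
Step ratio: r(k) = 1 * (k-\frac{3}{2}) (k-\frac{1}{2}) / [(k+1) (k+1)] ; factor over Q: parameters, x = 1, and C = \frac{9}{4}.

x = 1 here; the reduced form reads 2F1, upper {-\frac{3}{2}, -\frac{1}{2}}, lower {1}, C = \frac{9}{4}. Verdict (x = 1): Gauss's theorem I1 (half-integer case) applies (x = 1; upper {-\frac{3}{2}, -\frac{1}{2}} half-integers, c = 1 in the evaluable pattern). Exact value: 12 / \pi.


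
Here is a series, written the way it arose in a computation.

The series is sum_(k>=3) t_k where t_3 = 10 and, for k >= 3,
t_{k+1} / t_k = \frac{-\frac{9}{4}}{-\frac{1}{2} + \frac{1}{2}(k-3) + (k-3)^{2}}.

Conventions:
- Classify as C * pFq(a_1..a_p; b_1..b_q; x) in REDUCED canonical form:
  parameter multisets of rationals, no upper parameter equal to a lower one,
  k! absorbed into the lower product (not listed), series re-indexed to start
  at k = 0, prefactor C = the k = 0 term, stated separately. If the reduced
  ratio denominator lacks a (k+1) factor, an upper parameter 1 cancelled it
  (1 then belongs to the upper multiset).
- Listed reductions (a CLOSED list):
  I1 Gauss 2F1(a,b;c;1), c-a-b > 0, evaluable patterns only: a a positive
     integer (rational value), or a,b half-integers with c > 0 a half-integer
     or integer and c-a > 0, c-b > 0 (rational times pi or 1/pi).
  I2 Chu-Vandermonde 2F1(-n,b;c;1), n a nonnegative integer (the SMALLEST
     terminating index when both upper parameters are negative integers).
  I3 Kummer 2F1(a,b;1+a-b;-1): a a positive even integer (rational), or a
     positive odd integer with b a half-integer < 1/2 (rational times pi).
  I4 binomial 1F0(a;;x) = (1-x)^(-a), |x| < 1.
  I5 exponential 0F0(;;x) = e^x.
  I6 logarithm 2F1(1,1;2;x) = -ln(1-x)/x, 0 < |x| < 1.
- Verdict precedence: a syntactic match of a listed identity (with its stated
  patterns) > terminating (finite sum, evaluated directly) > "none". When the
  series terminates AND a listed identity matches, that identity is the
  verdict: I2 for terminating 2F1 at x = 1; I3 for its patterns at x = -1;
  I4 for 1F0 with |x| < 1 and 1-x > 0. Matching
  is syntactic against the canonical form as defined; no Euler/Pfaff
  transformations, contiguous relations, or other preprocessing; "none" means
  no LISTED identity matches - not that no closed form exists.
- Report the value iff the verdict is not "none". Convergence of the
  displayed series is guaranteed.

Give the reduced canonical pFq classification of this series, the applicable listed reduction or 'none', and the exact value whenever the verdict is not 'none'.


Prefactor 10, argument -\frac{9}{4}: 0F1 with upper {-} over lower {-\frac{1}{2}}. Verdict: none - at argument -\frac{9}{4} the multisets {-} ; {-\frac{1}{2}} match no listed identity.

First insight: t_0 = 10 here, and factor the ratio over Q (C = 10, x = -9/4): negated roots = parameters.
Term ratio: r(k) = -\frac{9}{4} * 1 / [(k-\frac{1}{2}) (k+1)] ; factor over Q: parameters, x = -\frac{9}{4}, and C = 10.


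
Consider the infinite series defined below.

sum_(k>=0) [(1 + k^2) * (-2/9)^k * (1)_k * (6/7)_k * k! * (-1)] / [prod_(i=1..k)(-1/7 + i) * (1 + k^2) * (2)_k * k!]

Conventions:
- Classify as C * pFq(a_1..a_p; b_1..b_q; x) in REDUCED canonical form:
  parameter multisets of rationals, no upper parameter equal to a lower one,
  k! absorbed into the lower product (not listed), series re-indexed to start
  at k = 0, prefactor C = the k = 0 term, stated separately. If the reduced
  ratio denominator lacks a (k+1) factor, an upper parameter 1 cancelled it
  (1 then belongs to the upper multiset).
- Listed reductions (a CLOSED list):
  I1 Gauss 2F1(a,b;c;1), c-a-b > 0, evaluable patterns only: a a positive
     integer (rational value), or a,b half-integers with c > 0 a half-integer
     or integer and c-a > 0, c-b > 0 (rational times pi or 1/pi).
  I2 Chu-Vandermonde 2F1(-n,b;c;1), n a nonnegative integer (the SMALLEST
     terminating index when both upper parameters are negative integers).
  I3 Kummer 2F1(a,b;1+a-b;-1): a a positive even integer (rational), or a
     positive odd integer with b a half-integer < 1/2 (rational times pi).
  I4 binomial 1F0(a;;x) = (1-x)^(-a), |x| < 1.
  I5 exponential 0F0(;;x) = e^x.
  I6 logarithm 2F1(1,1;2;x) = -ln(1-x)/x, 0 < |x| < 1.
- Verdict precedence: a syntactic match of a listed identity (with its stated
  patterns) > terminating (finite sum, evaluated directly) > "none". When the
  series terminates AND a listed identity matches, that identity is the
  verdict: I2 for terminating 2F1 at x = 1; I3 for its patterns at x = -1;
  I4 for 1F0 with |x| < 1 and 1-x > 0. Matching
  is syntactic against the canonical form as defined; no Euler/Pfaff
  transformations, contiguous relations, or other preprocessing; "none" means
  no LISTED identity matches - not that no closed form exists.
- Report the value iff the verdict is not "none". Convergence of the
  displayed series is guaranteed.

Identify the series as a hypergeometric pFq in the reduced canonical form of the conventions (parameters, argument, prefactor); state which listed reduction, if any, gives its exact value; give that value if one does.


Prefactor -1, argument -2/9: 2F1 with upper {1, 1} over lower {2}. Verdict at x = -2/9: the I6 logarithm reduction matches (the logarithm: parameters (1,1;2), x = -2/9). Value: (-9/2) * ln(11/9).

Key observation: from the first term -1: the lower running product (C = -1, x = -2/9) is a rising factorial.
Step ratio: r(k) = (-2/9) * (k+1) (k+1) / [(k+2) (k+1)] ; factor over Q: parameters, x = (-2/9), and C = -1.


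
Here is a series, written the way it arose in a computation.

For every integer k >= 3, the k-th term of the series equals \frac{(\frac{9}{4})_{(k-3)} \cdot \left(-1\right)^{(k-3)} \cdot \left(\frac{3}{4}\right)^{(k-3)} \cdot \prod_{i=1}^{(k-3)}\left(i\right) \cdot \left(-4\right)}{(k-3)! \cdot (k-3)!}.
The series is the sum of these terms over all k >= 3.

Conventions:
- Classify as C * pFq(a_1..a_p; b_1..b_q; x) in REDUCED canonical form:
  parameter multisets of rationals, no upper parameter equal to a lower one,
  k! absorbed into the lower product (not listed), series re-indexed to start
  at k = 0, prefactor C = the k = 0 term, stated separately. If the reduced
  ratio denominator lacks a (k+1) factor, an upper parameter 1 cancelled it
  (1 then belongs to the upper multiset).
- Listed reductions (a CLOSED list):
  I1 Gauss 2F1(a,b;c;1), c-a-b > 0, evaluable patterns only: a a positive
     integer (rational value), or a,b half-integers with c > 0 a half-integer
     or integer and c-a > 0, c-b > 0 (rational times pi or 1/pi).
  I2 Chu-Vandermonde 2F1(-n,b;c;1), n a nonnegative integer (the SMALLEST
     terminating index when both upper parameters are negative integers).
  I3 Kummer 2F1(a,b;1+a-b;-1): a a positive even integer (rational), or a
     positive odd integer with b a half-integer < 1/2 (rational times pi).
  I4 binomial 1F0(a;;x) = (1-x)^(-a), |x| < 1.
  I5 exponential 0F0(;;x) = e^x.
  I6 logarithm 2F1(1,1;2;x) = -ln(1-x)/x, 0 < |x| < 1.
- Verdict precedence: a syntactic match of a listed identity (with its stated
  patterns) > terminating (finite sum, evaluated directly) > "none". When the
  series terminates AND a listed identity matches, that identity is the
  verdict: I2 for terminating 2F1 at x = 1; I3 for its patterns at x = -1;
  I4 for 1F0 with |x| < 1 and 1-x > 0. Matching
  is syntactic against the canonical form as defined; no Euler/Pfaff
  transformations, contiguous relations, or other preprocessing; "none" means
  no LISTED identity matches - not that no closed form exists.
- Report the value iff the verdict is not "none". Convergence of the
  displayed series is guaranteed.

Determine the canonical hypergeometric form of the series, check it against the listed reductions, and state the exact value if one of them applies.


Reduced: x = -\frac{3}{4}, 1F0, upper = {\frac{9}{4}}, lower = {-}, C = -4. Verdict (x = -\frac{3}{4}): the I4 binomial reduction applies (the 1F0 binomial series: exponent -9/4, x = -\frac{3}{4}). Exact value: \left(-4\right) \cdot \left(\frac{7}{4}\right)^{-\frac{9}{4}}.

Key step: t_0 = -4 here, and the running product (prefactor -4) telescopes to a rising factorial.
Term ratio: r(k) = -\frac{3}{4} * (k+\frac{9}{4}) / [(k+1)] - poly over poly, x = -\frac{3}{4} from leading terms; C = -4 at k = 0.


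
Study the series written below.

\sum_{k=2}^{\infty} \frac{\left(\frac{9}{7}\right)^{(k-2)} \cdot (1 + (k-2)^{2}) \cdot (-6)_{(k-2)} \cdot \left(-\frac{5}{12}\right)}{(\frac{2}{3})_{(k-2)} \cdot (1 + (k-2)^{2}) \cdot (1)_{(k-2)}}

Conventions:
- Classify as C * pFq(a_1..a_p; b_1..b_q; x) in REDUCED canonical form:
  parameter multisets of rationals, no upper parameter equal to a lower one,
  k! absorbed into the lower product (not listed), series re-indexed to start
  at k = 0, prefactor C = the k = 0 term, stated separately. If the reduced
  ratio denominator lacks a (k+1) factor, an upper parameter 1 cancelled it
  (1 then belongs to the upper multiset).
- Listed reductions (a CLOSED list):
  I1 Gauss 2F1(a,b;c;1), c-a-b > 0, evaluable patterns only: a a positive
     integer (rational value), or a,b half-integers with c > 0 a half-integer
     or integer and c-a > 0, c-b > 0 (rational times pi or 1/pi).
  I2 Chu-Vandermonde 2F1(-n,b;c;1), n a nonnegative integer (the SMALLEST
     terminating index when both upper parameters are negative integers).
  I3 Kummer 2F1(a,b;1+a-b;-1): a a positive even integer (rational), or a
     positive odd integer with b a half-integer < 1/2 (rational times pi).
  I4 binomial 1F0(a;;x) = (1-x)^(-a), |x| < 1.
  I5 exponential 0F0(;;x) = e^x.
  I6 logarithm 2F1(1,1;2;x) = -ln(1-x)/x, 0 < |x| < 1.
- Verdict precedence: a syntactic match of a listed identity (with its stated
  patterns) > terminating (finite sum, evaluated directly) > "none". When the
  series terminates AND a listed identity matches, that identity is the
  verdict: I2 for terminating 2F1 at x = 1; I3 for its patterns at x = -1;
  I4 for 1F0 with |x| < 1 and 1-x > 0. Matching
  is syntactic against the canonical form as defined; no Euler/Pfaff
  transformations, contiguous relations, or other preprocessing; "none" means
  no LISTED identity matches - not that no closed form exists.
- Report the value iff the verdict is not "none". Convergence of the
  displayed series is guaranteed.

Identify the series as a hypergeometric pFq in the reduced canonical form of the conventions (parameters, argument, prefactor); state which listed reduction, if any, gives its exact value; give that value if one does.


The tell: t_0 = -\frac{5}{12} here, and the factor k^2 + 1 cancels (top and bottom), leaving C = -5/12.
Term ratio: r(k) = \frac{9}{7} * (k-6) / [(k+\frac{2}{3}) (k+1)] - poly over poly, x = \frac{9}{7} from leading terms; C = -\frac{5}{12} at k = 0.

x = \frac{9}{7} here; the reduced form reads 1F1, upper {-6}, lower {\frac{2}{3}}, C = -\frac{5}{12}. Verdict: terminating - upper parameter -6 makes this a finite sum (last index 6), evaluated exactly. Value: -\frac{19009890901}{59136975744}.


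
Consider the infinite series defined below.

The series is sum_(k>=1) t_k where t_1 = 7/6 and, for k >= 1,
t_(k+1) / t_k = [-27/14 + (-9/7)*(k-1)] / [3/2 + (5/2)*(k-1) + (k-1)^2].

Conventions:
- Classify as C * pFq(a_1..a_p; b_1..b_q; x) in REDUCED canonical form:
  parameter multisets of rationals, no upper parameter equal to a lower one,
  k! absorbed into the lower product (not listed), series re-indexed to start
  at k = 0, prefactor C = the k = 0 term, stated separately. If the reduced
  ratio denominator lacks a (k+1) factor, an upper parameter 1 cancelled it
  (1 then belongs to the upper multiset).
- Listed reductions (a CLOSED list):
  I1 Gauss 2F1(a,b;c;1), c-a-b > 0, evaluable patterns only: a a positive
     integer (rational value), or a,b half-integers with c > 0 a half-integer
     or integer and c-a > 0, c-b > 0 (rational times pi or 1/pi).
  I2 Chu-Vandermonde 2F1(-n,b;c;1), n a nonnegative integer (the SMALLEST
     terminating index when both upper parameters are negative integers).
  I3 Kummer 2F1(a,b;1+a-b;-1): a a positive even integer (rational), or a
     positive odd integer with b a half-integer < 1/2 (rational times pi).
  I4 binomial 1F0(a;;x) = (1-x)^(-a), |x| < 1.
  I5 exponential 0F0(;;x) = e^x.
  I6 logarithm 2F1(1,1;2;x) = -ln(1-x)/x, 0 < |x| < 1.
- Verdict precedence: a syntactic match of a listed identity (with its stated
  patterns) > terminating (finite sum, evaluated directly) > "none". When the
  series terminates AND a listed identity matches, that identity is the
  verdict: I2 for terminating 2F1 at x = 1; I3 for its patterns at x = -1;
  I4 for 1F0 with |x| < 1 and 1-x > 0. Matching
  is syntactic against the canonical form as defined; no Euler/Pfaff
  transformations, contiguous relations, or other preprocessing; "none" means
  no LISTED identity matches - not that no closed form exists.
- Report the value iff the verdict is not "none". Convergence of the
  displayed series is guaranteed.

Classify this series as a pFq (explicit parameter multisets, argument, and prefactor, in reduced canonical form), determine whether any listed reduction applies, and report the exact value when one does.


First insight: x = (-9/7) and cancel k + 3/2 from the displayed ratio first; then prefactor 7/6.
Step ratio: r(k) = (-9/7) * 1 / [(k+1)] - rational in k. x = (-9/7); t_0 = 7/6; negate the roots.

x = -9/7 here; the reduced form reads 0F0, upper {-}, lower {-}, C = 7/6. Verdict: the exponential series (I5) applies (the 0F0 exponential series at x = -9/7). Its exact value is (7/6) * e^(-9/7).
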